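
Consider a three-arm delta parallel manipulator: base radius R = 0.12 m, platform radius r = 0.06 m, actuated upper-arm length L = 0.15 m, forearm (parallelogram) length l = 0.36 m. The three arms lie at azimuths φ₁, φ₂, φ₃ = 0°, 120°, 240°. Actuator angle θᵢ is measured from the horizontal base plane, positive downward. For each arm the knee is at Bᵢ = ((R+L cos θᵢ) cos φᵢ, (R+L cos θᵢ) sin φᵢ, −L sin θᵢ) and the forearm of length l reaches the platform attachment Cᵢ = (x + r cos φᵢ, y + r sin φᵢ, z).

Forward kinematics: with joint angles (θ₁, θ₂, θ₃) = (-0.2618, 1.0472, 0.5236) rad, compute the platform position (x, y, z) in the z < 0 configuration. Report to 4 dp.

(0.1685, -0.0883, -0.3083)

centre 1 = (0.2049·cos0.0°, 0.2049·sin0.0°, 0.0388) = (0.2049, 0.0000, 0.0388)
arm 2 at φ=120.0°: ρ2 = 0.1350;  centre 2 = (-0.0675, 0.1169, -0.1299)
centre 3 = (0.1899·cos240.0°, 0.1899·sin240.0°, -0.0750) = (-0.0950, -0.1645, -0.0750)
subtract pairs → two planes through P
plane₁₂: -0.5448x+0.2338y+-0.3375z = -0.0084
det = 0.3194;  x = 0.0100+-0.5142z,  y = -0.0127+0.2453z
into |P−centre ₁|² = l²: 1.3245z² + 0.1166z + -0.0899 = 0;  Δ = 0.4901;  z = -0.3083 or 0.2203 → z<0 root = -0.3083
x = 0.1685, y = -0.0883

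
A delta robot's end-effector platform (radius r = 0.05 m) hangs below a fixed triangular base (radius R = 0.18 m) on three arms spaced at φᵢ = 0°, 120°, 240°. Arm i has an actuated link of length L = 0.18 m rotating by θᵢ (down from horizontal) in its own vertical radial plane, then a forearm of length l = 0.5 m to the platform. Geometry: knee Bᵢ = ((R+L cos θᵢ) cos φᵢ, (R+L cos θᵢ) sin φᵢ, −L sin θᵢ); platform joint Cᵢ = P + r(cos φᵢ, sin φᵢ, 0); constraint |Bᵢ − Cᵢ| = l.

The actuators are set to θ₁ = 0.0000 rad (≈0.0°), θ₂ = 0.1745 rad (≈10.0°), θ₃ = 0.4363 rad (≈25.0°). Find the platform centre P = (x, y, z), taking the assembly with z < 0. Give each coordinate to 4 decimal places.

(0.0531, 0.0411, -0.4270)

arm 1 at φ=0.0°: ρ1 = 0.3100;  O1 = (0.3100, 0.0000, 0.0000)
arm 2 at φ=120.0°: ρ2 = 0.3073;  O2 = (-0.1536, 0.2661, -0.0313)
φ3=240.0°: virtual centre (-0.1466, -0.2539, -0.0761), radius l
|O₂|²−|O₁|² = -0.0007;  |O₃|²−|O₁|² = -0.0044
linear system: -0.9273x+0.5322y = -0.0007−-0.0625z; -0.9131x+-0.5077y = -0.0044−-0.1521z
det = 0.9568;  x = 0.0028+-0.1178z,  y = 0.0036+-0.0878z
sphere 1 gives Az²+Bz+C=0 with A=1.0216, B=0.0717, C=-0.1556;  B²−4AC=0.6411;  roots -0.4270, 0.3568;  negative root z = -0.4270
x = 0.0531, y = 0.0411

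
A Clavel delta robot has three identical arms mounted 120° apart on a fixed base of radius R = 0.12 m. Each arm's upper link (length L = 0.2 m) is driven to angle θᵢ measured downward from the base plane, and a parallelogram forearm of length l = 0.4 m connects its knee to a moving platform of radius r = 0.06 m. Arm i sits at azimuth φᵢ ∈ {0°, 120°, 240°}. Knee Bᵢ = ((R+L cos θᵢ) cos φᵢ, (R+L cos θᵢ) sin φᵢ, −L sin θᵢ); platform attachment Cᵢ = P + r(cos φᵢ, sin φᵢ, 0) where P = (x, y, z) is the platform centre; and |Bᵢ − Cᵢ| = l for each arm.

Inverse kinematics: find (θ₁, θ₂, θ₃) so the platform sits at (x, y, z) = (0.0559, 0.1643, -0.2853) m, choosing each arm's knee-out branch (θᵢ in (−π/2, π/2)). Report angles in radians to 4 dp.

θ₁ = -0.0874, θ₂ = -0.3491, θ₃ = 0.7852

rotate P by −φ1: (0.0559, 0.1643, -0.2853)
  A=0.0041, B=-0.2853, C=(l²−L²−A²−y'²−z²)/(2L)=0.0290
  θ1 = atan2(B,A) + arccos(C/0.2853) = -0.0874
rotate P by −φ2: (0.1143, -0.1306, -0.2853)
  e−x'=-0.0543;  (l²−L²−(e−x')²−y'²−z²)/2L = 0.0465
  √(A²+B²)=0.2904;  θ2 = -1.7590+1.4100 ≈ -0.3491
rotate P by −φ3: (-0.1702, -0.0337, -0.2853)
  A=0.2302, B=-0.2853, C=(l²−L²−A²−y'²−z²)/(2L)=-0.0389
  θ3 = atan2(B,A) + arccos(C/0.3666) = 0.7852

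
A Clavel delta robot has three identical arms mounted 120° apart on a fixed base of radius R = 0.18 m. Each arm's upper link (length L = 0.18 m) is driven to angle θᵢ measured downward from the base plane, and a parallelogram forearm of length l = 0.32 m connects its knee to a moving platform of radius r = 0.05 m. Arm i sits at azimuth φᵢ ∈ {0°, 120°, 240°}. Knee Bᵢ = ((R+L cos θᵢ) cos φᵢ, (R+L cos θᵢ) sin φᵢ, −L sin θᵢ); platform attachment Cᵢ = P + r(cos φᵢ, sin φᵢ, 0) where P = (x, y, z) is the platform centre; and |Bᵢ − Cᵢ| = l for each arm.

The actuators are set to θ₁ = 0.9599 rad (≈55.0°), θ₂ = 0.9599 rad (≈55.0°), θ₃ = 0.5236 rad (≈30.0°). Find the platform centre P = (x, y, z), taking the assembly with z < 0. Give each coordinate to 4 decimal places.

arm 1 at φ=0.0°: (R−r)+L cos θ1 = 0.2332;  O1 = (0.2332, 0.0000, -0.1474)
arm 2 at φ=120.0°: (R−r)+L cos θ2 = 0.2332;  O2 = (-0.1166, 0.2020, -0.1474)
φ3=240.0°: virtual centre (-0.1429, -0.2476, -0.0900), radius l
subtract pairs → two planes through P
[-0.6997 0.4040 0.0000]·P = 0.0000;  [-0.7524 -0.4952 0.1149]·P = 0.0137
Cramer: x(z) = -0.0085+0.0714z;  y(z) = -0.0147+0.1236z
sphere 1 gives Az²+Bz+C=0 with A=1.0204, B=0.2567, C=-0.0220;  B²−4AC=0.1557;  roots -0.3192, 0.0676;  negative root z = -0.3192
x = -0.0313, y = -0.0542

(-0.0313, -0.0542, -0.3192)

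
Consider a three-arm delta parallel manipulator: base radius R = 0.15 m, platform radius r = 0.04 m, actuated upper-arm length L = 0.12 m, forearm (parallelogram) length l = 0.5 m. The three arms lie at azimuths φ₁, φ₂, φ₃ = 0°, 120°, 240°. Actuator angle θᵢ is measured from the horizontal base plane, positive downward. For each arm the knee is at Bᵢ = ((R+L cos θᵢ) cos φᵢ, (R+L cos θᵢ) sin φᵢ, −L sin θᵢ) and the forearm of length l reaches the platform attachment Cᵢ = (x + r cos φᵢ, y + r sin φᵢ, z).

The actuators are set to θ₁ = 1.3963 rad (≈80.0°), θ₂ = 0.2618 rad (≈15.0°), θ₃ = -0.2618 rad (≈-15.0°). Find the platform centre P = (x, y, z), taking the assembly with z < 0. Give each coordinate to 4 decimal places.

(-0.2523, -0.0686, -0.4320)

arm 1 at φ=0.0°: (R−r)+L cos θ1 = 0.1308;  centre 1 = (0.1308, 0.0000, -0.1182)
φ2=120.0°: virtual centre (-0.1130, 0.1956, -0.0311), radius l
arm 3 at φ=240.0°: (R−r)+L cos θ3 = 0.2259;  centre 3 = (-0.1130, -0.1956, 0.0311)
eliminate P² terms by subtracting sphere 1 from 2 and 3
[-0.4876 0.3913 0.1742]·P = 0.0209;  [-0.4876 -0.3913 0.2985]·P = 0.0209
det = 0.3816;  x = -0.0429+0.4848z,  y = 0.0000+0.1587z
sphere 1 gives Az²+Bz+C=0 with A=1.2602, B=0.0679, C=-0.2059;  B²−4AC=1.0423;  roots -0.4320, 0.3781;  negative root z = -0.4320
x = -0.2523, y = -0.0686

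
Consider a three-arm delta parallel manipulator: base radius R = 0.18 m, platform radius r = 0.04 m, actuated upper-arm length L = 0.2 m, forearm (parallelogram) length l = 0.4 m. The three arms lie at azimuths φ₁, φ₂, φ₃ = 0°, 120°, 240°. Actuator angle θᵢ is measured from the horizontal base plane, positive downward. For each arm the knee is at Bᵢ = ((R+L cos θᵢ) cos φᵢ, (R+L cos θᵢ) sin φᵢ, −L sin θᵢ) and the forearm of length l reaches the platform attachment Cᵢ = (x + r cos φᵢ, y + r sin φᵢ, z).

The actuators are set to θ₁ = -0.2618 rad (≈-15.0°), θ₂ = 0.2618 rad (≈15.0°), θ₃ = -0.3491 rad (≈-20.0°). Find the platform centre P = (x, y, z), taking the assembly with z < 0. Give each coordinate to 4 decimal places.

φ1=0.0°: virtual centre (0.3332, 0.0000, 0.0518), radius l
arm 2 at φ=120.0°: (R−r)+L cos θ2 = 0.3332;  O2 = (-0.1666, 0.2885, -0.0518)
O3 = (0.3279·cos240.0°, 0.3279·sin240.0°, 0.0684) = (-0.1640, -0.2840, 0.0684)
|O₂|²−|O₁|² = 0.0000;  |O₃|²−|O₁|² = -0.0015
linear system: -0.9996x+0.5771y = 0.0000−-0.2071z; -0.9943x+-0.5680y = -0.0015−0.0333z
det = 1.1416;  x = 0.0007+-0.0862z,  y = 0.0013+0.2095z
sphere 1 gives Az²+Bz+C=0 with A=1.0513, B=-0.0457, C=-0.0468;  B²−4AC=0.1989;  roots -0.1904, 0.2338;  negative root z = -0.1904
x = 0.0172, y = -0.0386

(0.0172, -0.0386, -0.1904)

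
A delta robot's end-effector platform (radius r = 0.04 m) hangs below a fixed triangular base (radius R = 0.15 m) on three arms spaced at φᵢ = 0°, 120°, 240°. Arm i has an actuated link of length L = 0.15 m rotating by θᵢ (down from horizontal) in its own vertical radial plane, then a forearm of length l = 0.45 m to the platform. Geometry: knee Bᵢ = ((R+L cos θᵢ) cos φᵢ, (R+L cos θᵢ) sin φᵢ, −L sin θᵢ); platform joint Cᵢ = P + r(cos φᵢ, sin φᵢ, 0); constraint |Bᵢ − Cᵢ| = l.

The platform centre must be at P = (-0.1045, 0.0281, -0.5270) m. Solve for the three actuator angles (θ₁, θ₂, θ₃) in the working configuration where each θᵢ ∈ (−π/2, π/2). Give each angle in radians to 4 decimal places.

θ₁ = 1.3963, θ₂ = 0.7853, θ₃ = 0.9601

φ1=0.0° → target in arm frame (-0.1045, 0.0281)
  e−x'=0.2145;  (l²−L²−(e−x')²−y'²−z²)/2L = -0.4818
  θ1 = atan2(B,A) + arccos(C/0.5690) = 1.3963
arm 2 (φ=120.0°): x'=0.0766, y'=0.0764
  e−x'=0.0334;  (l²−L²−(e−x')²−y'²−z²)/2L = -0.3490
  √(A²+B²)=0.5281;  θ2 = -1.5075+2.2927 ≈ 0.7853
φ3=240.0° → target in arm frame (0.0279, -0.1045)
  A=0.0821, B=-0.5270, C=(l²−L²−A²−y'²−z²)/(2L)=-0.3847
  γ=atan2(-0.5270,0.0821)=-1.4163;  ψ=arccos(-0.7212)=2.3763;  θ3=γ+ψ≈0.9601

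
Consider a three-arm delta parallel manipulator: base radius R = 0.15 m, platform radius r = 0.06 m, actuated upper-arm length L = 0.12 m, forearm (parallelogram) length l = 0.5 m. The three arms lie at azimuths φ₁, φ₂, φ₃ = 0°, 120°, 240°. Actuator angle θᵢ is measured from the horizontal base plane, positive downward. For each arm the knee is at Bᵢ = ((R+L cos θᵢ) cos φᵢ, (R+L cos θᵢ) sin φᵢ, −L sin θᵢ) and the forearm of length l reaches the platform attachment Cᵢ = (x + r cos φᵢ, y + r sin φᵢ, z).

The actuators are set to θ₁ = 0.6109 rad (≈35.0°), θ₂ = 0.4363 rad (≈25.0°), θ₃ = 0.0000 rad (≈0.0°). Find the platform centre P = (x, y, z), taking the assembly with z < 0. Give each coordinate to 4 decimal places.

(-0.0766, -0.0714, -0.4868)

S1 = (0.1883·cos0.0°, 0.1883·sin0.0°, -0.0688) = (0.1883, 0.0000, -0.0688)
arm 2 at φ=120.0°: e+L cos θ2 = 0.1988;  S2 = (-0.0994, 0.1721, -0.0507)
arm 3 at φ=240.0°: e+L cos θ3 = 0.2100;  S3 = (-0.1050, -0.1819, 0.0000)
eliminate P² terms by subtracting sphere 1 from 2 and 3
plane₁₂: -0.5754x+0.3443y+0.0362z = 0.0019
det = 0.4112;  x = -0.0049+0.1473z,  y = -0.0028+0.1409z
sphere 1 gives Az²+Bz+C=0 with A=1.0416, B=0.0800, C=-0.2079;  B²−4AC=0.8726;  roots -0.4868, 0.4101;  negative root z = -0.4868
x = -0.0766, y = -0.0714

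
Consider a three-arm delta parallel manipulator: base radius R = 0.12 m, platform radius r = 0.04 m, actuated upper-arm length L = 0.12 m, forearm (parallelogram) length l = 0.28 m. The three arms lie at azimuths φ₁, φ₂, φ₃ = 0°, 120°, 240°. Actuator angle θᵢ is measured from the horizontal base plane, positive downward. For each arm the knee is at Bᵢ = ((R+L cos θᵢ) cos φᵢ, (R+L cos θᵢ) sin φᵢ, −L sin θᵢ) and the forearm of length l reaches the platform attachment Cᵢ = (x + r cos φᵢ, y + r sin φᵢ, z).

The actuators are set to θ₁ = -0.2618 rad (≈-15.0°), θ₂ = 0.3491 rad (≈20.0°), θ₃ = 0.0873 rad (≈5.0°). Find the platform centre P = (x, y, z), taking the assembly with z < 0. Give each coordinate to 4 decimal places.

(0.0387, -0.0200, -0.1998)

arm 1 at φ=0.0°: e+L cos θ1 = 0.1959;  centre 1 = (0.1959, 0.0000, 0.0311)
arm 2 at φ=120.0°: e+L cos θ2 = 0.1928;  centre 2 = (-0.0964, 0.1669, -0.0410)
φ3=240.0°: virtual centre (-0.0998, -0.1728, -0.0105), radius l
subtract pairs → two planes through P
plane₁₂: -0.5846x+0.3339y+-0.1442z = -0.0005
Cramer: x(z) = 0.0000-0.1942z;  y(z) = -0.0016+0.0920z
sphere 1 gives Az²+Bz+C=0 with A=1.0462, B=0.0137, C=-0.0390;  B²−4AC=0.1635;  roots -0.1998, 0.1867;  negative root z = -0.1998
x = 0.0387, y = -0.0200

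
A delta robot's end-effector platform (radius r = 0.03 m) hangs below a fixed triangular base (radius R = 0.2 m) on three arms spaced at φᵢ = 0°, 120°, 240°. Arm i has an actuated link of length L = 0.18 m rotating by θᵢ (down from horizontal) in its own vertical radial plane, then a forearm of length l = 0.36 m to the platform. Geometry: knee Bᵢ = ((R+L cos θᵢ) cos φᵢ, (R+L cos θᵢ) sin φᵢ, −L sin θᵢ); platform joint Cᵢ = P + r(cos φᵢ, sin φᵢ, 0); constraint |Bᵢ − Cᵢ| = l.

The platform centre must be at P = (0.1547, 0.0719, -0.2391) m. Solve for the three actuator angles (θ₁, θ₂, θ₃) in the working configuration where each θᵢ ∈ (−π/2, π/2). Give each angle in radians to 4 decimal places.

arm 1 (φ=0.0°): x'=0.1547, y'=0.0719
  A cos θ + B sin θ = C:  0.0153·cos θ + -0.2391·sin θ = 0.0962
  √(A²+B²)=0.2396;  θ1 = -1.5069+1.1577 ≈ -0.3492
arm 2 (φ=120.0°): x'=-0.0151, y'=-0.1699
  A cos θ + B sin θ = C:  0.1851·cos θ + -0.2391·sin θ = -0.0642
  θ2 = atan2(B,A) + arccos(C/0.3024) = 0.8726
rotate P by −φ3: (-0.1396, 0.0980, -0.2391)
  A cos θ + B sin θ = C:  0.3096·cos θ + -0.2391·sin θ = -0.1818
  √(A²+B²)=0.3912;  θ3 = -0.6576+2.0541 ≈ 1.3965

θ₁ = -0.3492, θ₂ = 0.8726, θ₃ = 1.3965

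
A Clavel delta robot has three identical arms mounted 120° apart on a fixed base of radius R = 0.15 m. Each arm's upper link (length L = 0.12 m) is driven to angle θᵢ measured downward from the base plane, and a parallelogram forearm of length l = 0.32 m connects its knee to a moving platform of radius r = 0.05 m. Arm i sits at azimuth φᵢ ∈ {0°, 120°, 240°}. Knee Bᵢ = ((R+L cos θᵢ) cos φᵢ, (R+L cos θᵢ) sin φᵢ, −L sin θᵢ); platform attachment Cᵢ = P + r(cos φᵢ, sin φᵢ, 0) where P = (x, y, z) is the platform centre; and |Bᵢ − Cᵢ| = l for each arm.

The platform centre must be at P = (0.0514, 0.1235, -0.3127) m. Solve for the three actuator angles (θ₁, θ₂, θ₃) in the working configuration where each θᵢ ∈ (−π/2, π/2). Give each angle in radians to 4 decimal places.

θ₁ = 0.5232, θ₂ = 0.3488, θ₃ = 1.3962

φ1=0.0° → target in arm frame (0.0514, 0.1235)
  A cos θ + B sin θ = C:  0.0486·cos θ + -0.3127·sin θ = -0.1141
  γ=atan2(-0.3127,0.0486)=-1.4166;  ψ=arccos(-0.3607)=1.9398;  θ1=γ+ψ≈0.5232
rotate P by −φ2: (0.0813, -0.1063, -0.3127)
  A cos θ + B sin θ = C:  0.0187·cos θ + -0.3127·sin θ = -0.0893
  √(A²+B²)=0.3133;  θ2 = -1.5109+1.8598 ≈ 0.3488
arm 3 (φ=240.0°): x'=-0.1327, y'=-0.0172
  e−x'=0.2327;  (l²−L²−(e−x')²−y'²−z²)/2L = -0.2675
  γ=atan2(-0.3127,0.2327)=-0.9311;  ψ=arccos(-0.6864)=2.3273;  θ3=γ+ψ≈1.3962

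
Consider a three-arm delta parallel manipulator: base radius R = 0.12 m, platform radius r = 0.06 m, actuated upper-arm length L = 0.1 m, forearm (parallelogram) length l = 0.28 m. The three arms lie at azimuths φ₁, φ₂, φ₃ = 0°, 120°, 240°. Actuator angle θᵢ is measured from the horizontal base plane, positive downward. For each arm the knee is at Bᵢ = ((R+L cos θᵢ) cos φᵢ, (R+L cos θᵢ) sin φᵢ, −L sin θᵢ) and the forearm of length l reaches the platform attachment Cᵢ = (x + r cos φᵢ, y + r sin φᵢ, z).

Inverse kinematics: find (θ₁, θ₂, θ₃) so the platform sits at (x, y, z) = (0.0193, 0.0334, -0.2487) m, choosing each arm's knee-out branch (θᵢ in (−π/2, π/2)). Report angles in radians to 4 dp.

θ₁ = 0.0872, θ₂ = 0.0874, θ₃ = 0.4366

φ1=0.0° → target in arm frame (0.0193, 0.0334)
  A cos θ + B sin θ = C:  0.0407·cos θ + -0.2487·sin θ = 0.0189
  √(A²+B²)=0.2520;  θ1 = -1.4086+1.4958 ≈ 0.0872
arm 2 (φ=120.0°): x'=0.0193, y'=-0.0334
  e−x'=0.0407;  (l²−L²−(e−x')²−y'²−z²)/2L = 0.0189
  θ2 = atan2(B,A) + arccos(C/0.2520) = 0.0874
rotate P by −φ3: (-0.0386, 0.0000, -0.2487)
  A=0.0986, B=-0.2487, C=(l²−L²−A²−y'²−z²)/(2L)=-0.0158
  √(A²+B²)=0.2675;  θ3 = -1.1934+1.6301 ≈ 0.4366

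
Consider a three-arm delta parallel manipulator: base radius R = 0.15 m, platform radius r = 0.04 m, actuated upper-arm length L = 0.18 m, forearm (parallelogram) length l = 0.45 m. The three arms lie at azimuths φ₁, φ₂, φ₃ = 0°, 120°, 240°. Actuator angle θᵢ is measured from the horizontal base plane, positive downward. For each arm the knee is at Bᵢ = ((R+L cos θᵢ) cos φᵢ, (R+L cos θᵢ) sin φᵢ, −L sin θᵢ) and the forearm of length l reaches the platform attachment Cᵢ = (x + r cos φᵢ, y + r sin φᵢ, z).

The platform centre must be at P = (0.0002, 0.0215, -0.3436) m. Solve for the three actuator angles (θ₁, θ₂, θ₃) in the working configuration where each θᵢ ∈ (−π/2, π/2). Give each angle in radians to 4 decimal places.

θ₁ = 0.0001, θ₂ = -0.0870, θ₃ = 0.0875

φ1=0.0° → target in arm frame (0.0002, 0.0215)
  A=0.1098, B=-0.3436, C=(l²−L²−A²−y'²−z²)/(2L)=0.1098
  γ=atan2(-0.3436,0.1098)=-1.2615;  ψ=arccos(0.3043)=1.2616;  θ1=γ+ψ≈0.0001
φ2=120.0° → target in arm frame (0.0185, -0.0109)
  A=0.0915, B=-0.3436, C=(l²−L²−A²−y'²−z²)/(2L)=0.1210
  θ2 = atan2(B,A) + arccos(C/0.3556) = -0.0870
φ3=240.0° → target in arm frame (-0.0187, -0.0106)
  A=0.1287, B=-0.3436, C=(l²−L²−A²−y'²−z²)/(2L)=0.0982
  θ3 = atan2(B,A) + arccos(C/0.3669) = 0.0875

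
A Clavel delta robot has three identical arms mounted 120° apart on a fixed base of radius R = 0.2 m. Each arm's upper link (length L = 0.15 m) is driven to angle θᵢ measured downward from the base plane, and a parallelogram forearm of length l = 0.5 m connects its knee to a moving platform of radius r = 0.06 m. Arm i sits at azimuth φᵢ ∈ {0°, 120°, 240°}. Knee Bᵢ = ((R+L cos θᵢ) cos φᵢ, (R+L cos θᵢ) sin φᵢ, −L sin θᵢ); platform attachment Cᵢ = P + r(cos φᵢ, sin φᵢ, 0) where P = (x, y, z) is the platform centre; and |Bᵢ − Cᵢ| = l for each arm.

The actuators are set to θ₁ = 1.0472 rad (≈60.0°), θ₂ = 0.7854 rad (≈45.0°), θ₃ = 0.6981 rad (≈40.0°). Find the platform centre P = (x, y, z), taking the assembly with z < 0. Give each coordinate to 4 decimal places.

(-0.0605, -0.0144, -0.5469)

φ1=0.0°: virtual centre (0.2150, 0.0000, -0.1299), radius l
arm 2 at φ=120.0°: (R−r)+L cos θ2 = 0.2461;  O2 = (-0.1230, 0.2131, -0.1061)
arm 3 at φ=240.0°: (R−r)+L cos θ3 = 0.2549;  O3 = (-0.1275, -0.2208, -0.0964)
eliminate P² terms by subtracting sphere 1 from 2 and 3
[-0.6761 0.4262 0.0477]·P = 0.0087;  [-0.6849 -0.4415 0.0670]·P = 0.0112
Cramer: x(z) = -0.0146+0.0840z;  y(z) = -0.0027+0.0214z
quadratic in z: (1.0075)z²+(0.2211)z+(-0.1804)=0, √Δ=0.8809 → z ∈ {-0.5469, 0.3274}; z = -0.5469 (taking z<0)
x = -0.0605, y = -0.0144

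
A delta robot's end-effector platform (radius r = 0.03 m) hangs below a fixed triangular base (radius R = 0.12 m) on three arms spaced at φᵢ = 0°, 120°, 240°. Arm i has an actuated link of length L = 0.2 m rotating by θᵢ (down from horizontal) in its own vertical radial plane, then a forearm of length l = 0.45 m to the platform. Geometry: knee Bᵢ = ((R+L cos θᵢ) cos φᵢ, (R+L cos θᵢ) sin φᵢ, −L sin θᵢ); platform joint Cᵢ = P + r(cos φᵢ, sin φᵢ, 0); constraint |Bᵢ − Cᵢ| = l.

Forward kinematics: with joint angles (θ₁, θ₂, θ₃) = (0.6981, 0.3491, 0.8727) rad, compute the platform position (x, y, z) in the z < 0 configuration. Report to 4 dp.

(-0.0170, 0.1059, -0.4801)

φ1=0.0°: virtual centre (0.2432, 0.0000, -0.1286), radius l
O2 = (0.2779·cos120.0°, 0.2779·sin120.0°, -0.0684) = (-0.1390, 0.2407, -0.0684)
arm 3 at φ=240.0°: ρ3 = 0.2186;  O3 = (-0.1093, -0.1893, -0.1532)
|O₂|²−|O₁|² = 0.0063;  |O₃|²−|O₁|² = -0.0044
plane₁₂: -0.7644x+0.4814y+0.1203z = 0.0063
det = 0.6287;  x = -0.0004+0.0347z,  y = 0.0124+-0.1948z
quadratic in z: (1.0392)z²+(0.2354)z+(-0.1265)=0, √Δ=0.7624 → z ∈ {-0.4801, 0.2536}; z = -0.4801 (taking z<0)
x = -0.0170, y = 0.1059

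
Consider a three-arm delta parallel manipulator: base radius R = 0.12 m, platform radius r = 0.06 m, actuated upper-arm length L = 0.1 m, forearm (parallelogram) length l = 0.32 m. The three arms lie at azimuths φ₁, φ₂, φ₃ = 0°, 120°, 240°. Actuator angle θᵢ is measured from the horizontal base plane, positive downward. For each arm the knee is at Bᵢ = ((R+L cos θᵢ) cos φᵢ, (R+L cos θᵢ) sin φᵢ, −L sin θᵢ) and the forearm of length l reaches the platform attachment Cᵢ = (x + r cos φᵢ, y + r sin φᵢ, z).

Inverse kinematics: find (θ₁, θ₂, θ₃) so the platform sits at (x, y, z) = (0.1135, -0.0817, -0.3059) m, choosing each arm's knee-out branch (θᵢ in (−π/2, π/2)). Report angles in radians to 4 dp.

θ₁ = 0.0002, θ₂ = 1.1350, θ₃ = 0.5241

arm 1 (φ=0.0°): x'=0.1135, y'=-0.0817
  A=-0.0535, B=-0.3059, C=(l²−L²−A²−y'²−z²)/(2L)=-0.0536
  √(A²+B²)=0.3105;  θ1 = -1.7439+1.7441 ≈ 0.0002
φ2=120.0° → target in arm frame (-0.1275, -0.0574)
  A cos θ + B sin θ = C:  0.1875·cos θ + -0.3059·sin θ = -0.1982
  √(A²+B²)=0.3588;  θ2 = -1.0209+2.1559 ≈ 1.1350
rotate P by −φ3: (0.0140, 0.1391, -0.3059)
  e−x'=0.0460;  (l²−L²−(e−x')²−y'²−z²)/2L = -0.1133
  γ=atan2(-0.3059,0.0460)=-1.4216;  ψ=arccos(-0.3661)=1.9456;  θ3=γ+ψ≈0.5241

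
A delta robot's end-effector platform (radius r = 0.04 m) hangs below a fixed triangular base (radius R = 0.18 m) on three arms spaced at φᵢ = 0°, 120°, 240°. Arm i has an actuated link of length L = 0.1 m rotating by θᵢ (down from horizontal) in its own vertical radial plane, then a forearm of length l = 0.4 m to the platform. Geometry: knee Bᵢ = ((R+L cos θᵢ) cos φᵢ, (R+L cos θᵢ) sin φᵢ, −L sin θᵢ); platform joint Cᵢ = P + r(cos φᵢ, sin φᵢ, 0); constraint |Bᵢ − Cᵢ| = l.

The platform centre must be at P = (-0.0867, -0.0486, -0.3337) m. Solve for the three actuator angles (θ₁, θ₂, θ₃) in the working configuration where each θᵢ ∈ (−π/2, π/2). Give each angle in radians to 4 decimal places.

θ₁ = 0.7851, θ₂ = 0.2619, θ₃ = -0.3492

rotate P by −φ1: (-0.0867, -0.0486, -0.3337)
  A=0.2267, B=-0.3337, C=(l²−L²−A²−y'²−z²)/(2L)=-0.0756
  γ=atan2(-0.3337,0.2267)=-0.9741;  ψ=arccos(-0.1873)=1.7592;  θ1=γ+ψ≈0.7851
arm 2 (φ=120.0°): x'=0.0013, y'=0.0994
  A=0.1387, B=-0.3337, C=(l²−L²−A²−y'²−z²)/(2L)=0.0476
  γ=atan2(-0.3337,0.1387)=-1.1768;  ψ=arccos(0.1317)=1.4387;  θ2=γ+ψ≈0.2619
rotate P by −φ3: (0.0854, -0.0508, -0.3337)
  A cos θ + B sin θ = C:  0.0546·cos θ + -0.3337·sin θ = 0.1654
  θ3 = atan2(B,A) + arccos(C/0.3381) = -0.3492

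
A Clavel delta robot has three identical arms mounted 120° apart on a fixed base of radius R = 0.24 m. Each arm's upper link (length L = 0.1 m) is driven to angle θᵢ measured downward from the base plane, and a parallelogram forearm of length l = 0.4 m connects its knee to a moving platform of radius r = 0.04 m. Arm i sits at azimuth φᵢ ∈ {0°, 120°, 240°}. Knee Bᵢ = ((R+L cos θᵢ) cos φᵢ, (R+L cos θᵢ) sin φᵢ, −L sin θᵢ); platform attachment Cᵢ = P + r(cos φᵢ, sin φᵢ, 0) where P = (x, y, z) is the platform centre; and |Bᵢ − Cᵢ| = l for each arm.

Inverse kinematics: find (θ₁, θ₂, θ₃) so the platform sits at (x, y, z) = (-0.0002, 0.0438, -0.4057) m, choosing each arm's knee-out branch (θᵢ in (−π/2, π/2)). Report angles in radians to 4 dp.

θ₁ = 1.1341, θ₂ = 0.8722, θ₃ = 1.3962

rotate P by −φ1: (-0.0002, 0.0438, -0.4057)
  e−x'=0.2002;  (l²−L²−(e−x')²−y'²−z²)/2L = -0.2830
  θ1 = atan2(B,A) + arccos(C/0.4524) = 1.1341
rotate P by −φ2: (0.0380, -0.0217, -0.4057)
  A cos θ + B sin θ = C:  0.1620·cos θ + -0.4057·sin θ = -0.2065
  √(A²+B²)=0.4368;  θ2 = -1.1910+2.0631 ≈ 0.8722
φ3=240.0° → target in arm frame (-0.0378, -0.0221)
  A cos θ + B sin θ = C:  0.2378·cos θ + -0.4057·sin θ = -0.3582
  √(A²+B²)=0.4703;  θ3 = -1.0406+2.4368 ≈ 1.3962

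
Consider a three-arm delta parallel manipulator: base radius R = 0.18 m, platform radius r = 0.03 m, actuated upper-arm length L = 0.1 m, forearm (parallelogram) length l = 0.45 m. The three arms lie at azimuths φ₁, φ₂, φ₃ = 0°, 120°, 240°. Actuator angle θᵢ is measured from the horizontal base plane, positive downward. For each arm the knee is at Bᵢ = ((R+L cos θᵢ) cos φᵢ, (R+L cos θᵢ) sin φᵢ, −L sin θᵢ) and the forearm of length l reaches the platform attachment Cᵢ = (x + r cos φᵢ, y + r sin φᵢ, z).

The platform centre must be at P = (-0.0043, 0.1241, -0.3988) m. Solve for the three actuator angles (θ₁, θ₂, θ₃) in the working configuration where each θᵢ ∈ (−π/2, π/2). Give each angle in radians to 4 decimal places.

arm 1 (φ=0.0°): x'=-0.0043, y'=0.1241
  e−x'=0.1543;  (l²−L²−(e−x')²−y'²−z²)/2L = -0.0288
  √(A²+B²)=0.4276;  θ1 = -1.2016+1.6381 ≈ 0.4365
φ2=120.0° → target in arm frame (0.1096, -0.0583)
  e−x'=0.0404;  (l²−L²−(e−x')²−y'²−z²)/2L = 0.1421
  √(A²+B²)=0.4008;  θ2 = -1.4699+1.2083 ≈ -0.2616
rotate P by −φ3: (-0.1053, -0.0658, -0.3988)
  A=0.2553, B=-0.3988, C=(l²−L²−A²−y'²−z²)/(2L)=-0.1803
  √(A²+B²)=0.4735;  θ3 = -1.0013+1.9614 ≈ 0.9601

θ₁ = 0.4365, θ₂ = -0.2616, θ₃ = 0.9601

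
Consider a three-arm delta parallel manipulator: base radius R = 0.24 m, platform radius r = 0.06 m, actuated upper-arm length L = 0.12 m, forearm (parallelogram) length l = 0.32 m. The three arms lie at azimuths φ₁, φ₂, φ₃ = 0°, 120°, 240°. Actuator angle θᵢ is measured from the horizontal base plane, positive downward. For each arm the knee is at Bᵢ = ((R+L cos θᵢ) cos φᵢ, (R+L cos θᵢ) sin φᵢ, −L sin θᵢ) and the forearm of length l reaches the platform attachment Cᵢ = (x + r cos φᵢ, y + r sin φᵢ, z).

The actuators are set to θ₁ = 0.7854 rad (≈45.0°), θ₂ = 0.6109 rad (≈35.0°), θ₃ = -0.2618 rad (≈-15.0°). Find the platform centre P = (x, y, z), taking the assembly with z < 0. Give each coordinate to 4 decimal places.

φ1=0.0°: virtual centre (0.2649, 0.0000, -0.0849), radius l
arm 2 at φ=120.0°: ρ2 = 0.2783;  S2 = (-0.1391, 0.2410, -0.0688)
φ3=240.0°: virtual centre (-0.1480, -0.2563, 0.0311), radius l
|S₂|²−|S₁|² = 0.0048;  |S₃|²−|S₁|² = 0.0112
[-0.8080 0.4820 0.0320]·P = 0.0048;  [-0.8256 -0.5125 0.2318]·P = 0.0112
Cramer: x(z) = -0.0097+0.1578z;  y(z) = -0.0062+0.1981z
sphere 1 gives Az²+Bz+C=0 with A=1.0641, B=0.0806, C=-0.0198;  B²−4AC=0.0907;  roots -0.1794, 0.1037;  negative root z = -0.1794
x = -0.0380, y = -0.0417

(-0.0380, -0.0417, -0.1794)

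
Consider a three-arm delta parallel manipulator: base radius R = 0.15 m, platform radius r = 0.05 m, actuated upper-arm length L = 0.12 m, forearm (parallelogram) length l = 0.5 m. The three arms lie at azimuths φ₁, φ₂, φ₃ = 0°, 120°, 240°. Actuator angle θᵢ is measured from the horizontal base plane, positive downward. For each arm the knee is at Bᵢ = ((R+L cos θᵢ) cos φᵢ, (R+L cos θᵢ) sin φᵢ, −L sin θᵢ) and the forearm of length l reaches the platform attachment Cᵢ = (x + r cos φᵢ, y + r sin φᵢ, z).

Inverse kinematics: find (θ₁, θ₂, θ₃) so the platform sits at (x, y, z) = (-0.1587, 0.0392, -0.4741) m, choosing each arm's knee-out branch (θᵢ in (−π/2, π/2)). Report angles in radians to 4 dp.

θ₁ = 0.9603, θ₂ = 0.0004, θ₃ = 0.2620

φ1=0.0° → target in arm frame (-0.1587, 0.0392)
  e−x'=0.2587;  (l²−L²−(e−x')²−y'²−z²)/2L = -0.2401
  √(A²+B²)=0.5401;  θ1 = -1.0713+2.0316 ≈ 0.9603
φ2=120.0° → target in arm frame (0.1133, 0.1178)
  e−x'=-0.0133;  (l²−L²−(e−x')²−y'²−z²)/2L = -0.0135
  γ=atan2(-0.4741,-0.0133)=-1.5988;  ψ=arccos(-0.0284)=1.5992;  θ2=γ+ψ≈0.0004
φ3=240.0° → target in arm frame (0.0454, -0.1570)
  A=0.0546, B=-0.4741, C=(l²−L²−A²−y'²−z²)/(2L)=-0.0701
  γ=atan2(-0.4741,0.0546)=-1.4561;  ψ=arccos(-0.1468)=1.7181;  θ3=γ+ψ≈0.2620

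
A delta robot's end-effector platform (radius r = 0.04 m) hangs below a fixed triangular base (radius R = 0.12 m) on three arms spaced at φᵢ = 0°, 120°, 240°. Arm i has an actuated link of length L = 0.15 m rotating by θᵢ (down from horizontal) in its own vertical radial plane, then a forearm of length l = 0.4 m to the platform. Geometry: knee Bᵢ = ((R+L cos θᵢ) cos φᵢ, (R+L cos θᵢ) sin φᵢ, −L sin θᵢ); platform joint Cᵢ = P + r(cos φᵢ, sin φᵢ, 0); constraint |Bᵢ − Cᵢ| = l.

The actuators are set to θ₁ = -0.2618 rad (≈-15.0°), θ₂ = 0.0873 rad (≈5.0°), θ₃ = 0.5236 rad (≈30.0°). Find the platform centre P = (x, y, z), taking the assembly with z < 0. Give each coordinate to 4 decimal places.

φ1=0.0°: virtual centre (0.2249, 0.0000, 0.0388), radius l
centre 2 = (0.2294·cos120.0°, 0.2294·sin120.0°, -0.0131) = (-0.1147, 0.1987, -0.0131)
φ3=240.0°: virtual centre (-0.1050, -0.1818, -0.0750), radius l
eliminate P² terms by subtracting sphere 1 from 2 and 3
[-0.6792 0.3974 -0.1038]·P = 0.0007;  [-0.6597 -0.3636 -0.2276]·P = -0.0024
Cramer: x(z) = 0.0014-0.2518z;  y(z) = 0.0041-0.1692z
quadratic in z: (1.0921)z²+(0.0335)z+(-0.1085)=0, √Δ=0.6893 → z ∈ {-0.3309, 0.3002}; z = -0.3309 (taking z<0)
x = 0.0847, y = 0.0601

(0.0847, 0.0601, -0.3309)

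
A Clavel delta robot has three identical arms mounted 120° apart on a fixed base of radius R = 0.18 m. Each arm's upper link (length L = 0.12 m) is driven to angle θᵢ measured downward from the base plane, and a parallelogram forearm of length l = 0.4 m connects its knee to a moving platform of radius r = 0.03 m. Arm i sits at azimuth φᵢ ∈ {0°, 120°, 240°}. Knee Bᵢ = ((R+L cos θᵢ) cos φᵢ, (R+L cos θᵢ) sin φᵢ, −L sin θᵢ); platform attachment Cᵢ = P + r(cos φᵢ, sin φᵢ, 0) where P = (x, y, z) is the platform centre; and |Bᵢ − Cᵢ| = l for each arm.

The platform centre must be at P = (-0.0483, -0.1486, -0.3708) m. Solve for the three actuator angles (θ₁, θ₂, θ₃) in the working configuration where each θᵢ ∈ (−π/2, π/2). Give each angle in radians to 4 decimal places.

rotate P by −φ1: (-0.0483, -0.1486, -0.3708)
  e−x'=0.1983;  (l²−L²−(e−x')²−y'²−z²)/2L = -0.2221
  √(A²+B²)=0.4205;  θ1 = -1.0797+2.1272 ≈ 1.0475
rotate P by −φ2: (-0.1045, 0.1161, -0.3708)
  e−x'=0.2545;  (l²−L²−(e−x')²−y'²−z²)/2L = -0.2924
  √(A²+B²)=0.4498;  θ2 = -0.9692+2.2785 ≈ 1.3093
rotate P by −φ3: (0.1528, 0.0325, -0.3708)
  A=-0.0028, B=-0.3708, C=(l²−L²−A²−y'²−z²)/(2L)=0.0294
  γ=atan2(-0.3708,-0.0028)=-1.5785;  ψ=arccos(0.0792)=1.4916;  θ3=γ+ψ≈-0.0869

θ₁ = 1.0475, θ₂ = 1.3093, θ₃ = -0.0869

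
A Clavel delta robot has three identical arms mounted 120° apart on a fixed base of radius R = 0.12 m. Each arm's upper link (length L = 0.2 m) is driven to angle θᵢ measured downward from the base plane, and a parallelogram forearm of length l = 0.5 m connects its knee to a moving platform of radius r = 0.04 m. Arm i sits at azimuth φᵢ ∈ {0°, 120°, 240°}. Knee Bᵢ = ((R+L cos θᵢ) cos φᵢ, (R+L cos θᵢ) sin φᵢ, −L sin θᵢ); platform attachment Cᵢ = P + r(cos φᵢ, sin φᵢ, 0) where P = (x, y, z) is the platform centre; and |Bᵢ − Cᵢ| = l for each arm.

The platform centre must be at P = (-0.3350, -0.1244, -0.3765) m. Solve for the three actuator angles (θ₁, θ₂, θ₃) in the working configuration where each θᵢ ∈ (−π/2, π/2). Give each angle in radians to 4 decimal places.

φ1=0.0° → target in arm frame (-0.3350, -0.1244)
  e−x'=0.4150;  (l²−L²−(e−x')²−y'²−z²)/2L = -0.2986
  √(A²+B²)=0.5603;  θ1 = -0.7368+2.1329 ≈ 1.3961
rotate P by −φ2: (0.0598, 0.3523, -0.3765)
  e−x'=0.0202;  (l²−L²−(e−x')²−y'²−z²)/2L = -0.1407
  √(A²+B²)=0.3770;  θ2 = -1.5171+1.9533 ≈ 0.4362
arm 3 (φ=240.0°): x'=0.2752, y'=-0.2279
  A=-0.1952, B=-0.3765, C=(l²−L²−A²−y'²−z²)/(2L)=-0.0545
  θ3 = atan2(B,A) + arccos(C/0.4241) = -0.3494

θ₁ = 1.3961, θ₂ = 0.4362, θ₃ = -0.3494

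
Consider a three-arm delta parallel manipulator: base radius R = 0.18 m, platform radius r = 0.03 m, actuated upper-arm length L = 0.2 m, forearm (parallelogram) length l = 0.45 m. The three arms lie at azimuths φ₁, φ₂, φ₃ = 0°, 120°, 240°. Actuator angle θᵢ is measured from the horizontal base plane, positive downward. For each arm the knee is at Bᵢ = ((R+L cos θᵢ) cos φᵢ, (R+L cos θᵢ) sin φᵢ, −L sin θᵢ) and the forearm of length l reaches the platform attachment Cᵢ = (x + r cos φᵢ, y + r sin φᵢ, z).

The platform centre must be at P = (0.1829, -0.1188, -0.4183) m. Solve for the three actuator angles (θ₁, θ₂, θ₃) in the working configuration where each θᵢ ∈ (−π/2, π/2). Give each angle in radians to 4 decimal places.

arm 1 (φ=0.0°): x'=0.1829, y'=-0.1188
  e−x'=-0.0329;  (l²−L²−(e−x')²−y'²−z²)/2L = -0.0692
  θ1 = atan2(B,A) + arccos(C/0.4196) = 0.0871
rotate P by −φ2: (-0.1943, -0.0990, -0.4183)
  A cos θ + B sin θ = C:  0.3443·cos θ + -0.4183·sin θ = -0.3521
  √(A²+B²)=0.5418;  θ2 = -0.8821+2.2782 ≈ 1.3961
φ3=240.0° → target in arm frame (0.0114, 0.2178)
  e−x'=0.1386;  (l²−L²−(e−x')²−y'²−z²)/2L = -0.1978
  θ3 = atan2(B,A) + arccos(C/0.4407) = 0.7853

θ₁ = 0.0871, θ₂ = 1.3961, θ₃ = 0.7853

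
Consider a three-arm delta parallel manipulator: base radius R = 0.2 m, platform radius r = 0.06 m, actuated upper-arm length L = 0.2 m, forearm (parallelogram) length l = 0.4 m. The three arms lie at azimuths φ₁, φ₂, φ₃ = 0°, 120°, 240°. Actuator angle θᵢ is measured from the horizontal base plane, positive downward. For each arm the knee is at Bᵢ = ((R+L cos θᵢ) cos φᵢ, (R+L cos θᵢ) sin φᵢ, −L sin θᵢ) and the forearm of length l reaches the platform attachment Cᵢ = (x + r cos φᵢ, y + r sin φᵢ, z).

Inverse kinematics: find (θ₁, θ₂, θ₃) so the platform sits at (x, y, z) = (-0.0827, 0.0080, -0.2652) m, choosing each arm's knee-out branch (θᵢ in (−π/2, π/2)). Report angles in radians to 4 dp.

rotate P by −φ1: (-0.0827, 0.0080, -0.2652)
  e−x'=0.2227;  (l²−L²−(e−x')²−y'²−z²)/2L = 0.0000
  γ=atan2(-0.2652,0.2227)=-0.8723;  ψ=arccos(0.0001)=1.5707;  θ1=γ+ψ≈0.6984
arm 2 (φ=120.0°): x'=0.0483, y'=0.0676
  A cos θ + B sin θ = C:  0.0917·cos θ + -0.2652·sin θ = 0.0917
  θ2 = atan2(B,A) + arccos(C/0.2806) = 0.0000
arm 3 (φ=240.0°): x'=0.0344, y'=-0.0756
  e−x'=0.1056;  (l²−L²−(e−x')²−y'²−z²)/2L = 0.0820
  √(A²+B²)=0.2854;  θ3 = -1.1919+1.2794 ≈ 0.0875

θ₁ = 0.6984, θ₂ = 0.0000, θ₃ = 0.0875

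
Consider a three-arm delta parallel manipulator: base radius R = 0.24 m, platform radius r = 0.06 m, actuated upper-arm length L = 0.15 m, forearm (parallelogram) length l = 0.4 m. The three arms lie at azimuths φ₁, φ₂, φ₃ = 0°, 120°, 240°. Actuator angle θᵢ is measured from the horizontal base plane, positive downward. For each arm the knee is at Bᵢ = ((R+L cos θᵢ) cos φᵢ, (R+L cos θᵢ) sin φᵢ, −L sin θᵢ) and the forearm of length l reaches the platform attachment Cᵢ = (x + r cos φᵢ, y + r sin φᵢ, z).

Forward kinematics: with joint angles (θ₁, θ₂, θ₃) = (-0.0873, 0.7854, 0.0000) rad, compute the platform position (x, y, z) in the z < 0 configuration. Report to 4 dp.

(0.0464, -0.0686, -0.2611)

arm 1 at φ=0.0°: e+L cos θ1 = 0.3294;  O1 = (0.3294, 0.0000, 0.0131)
O2 = (0.2861·cos120.0°, 0.2861·sin120.0°, -0.1061) = (-0.1430, 0.2477, -0.1061)
φ3=240.0°: virtual centre (-0.1650, -0.2858, 0.0000), radius l
subtract pairs → two planes through P
plane₁₂: -0.9449x+0.4955y+-0.2383z = -0.0156
Cramer: x(z) = 0.0086-0.1448z;  y(z) = -0.0152+0.2048z
sphere 1 gives Az²+Bz+C=0 with A=1.0629, B=0.0606, C=-0.0566;  B²−4AC=0.2445;  roots -0.2611, 0.2041;  negative root z = -0.2611
x = 0.0464, y = -0.0686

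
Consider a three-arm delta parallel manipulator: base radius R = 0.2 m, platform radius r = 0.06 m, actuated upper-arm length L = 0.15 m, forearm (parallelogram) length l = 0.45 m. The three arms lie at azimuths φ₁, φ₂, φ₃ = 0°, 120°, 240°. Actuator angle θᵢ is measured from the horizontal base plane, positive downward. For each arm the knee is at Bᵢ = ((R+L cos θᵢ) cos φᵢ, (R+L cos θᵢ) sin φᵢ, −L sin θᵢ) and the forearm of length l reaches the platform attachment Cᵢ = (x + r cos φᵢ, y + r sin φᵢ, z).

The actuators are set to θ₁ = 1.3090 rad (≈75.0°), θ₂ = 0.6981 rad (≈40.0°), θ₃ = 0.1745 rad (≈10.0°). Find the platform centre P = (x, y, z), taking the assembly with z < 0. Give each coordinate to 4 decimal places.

(-0.1547, -0.0701, -0.4387)

S1 = (0.1788·cos0.0°, 0.1788·sin0.0°, -0.1449) = (0.1788, 0.0000, -0.1449)
arm 2 at φ=120.0°: (R−r)+L cos θ2 = 0.2549;  S2 = (-0.1275, 0.2208, -0.0964)
φ3=240.0°: virtual centre (-0.1439, -0.2492, -0.0260), radius l
eliminate P² terms by subtracting sphere 1 from 2 and 3
[-0.6126 0.4415 0.0969]·P = 0.0213;  [-0.6454 -0.4983 0.2377]·P = 0.0305
det = 0.5902;  x = -0.0408+0.2597z,  y = -0.0084+0.1407z
into |P−S₁|² = l²: 1.0872z² + 0.1734z + -0.1332 = 0;  Δ = 0.6093;  z = -0.4387 or 0.2793 → z<0 root = -0.4387
x = -0.1547, y = -0.0701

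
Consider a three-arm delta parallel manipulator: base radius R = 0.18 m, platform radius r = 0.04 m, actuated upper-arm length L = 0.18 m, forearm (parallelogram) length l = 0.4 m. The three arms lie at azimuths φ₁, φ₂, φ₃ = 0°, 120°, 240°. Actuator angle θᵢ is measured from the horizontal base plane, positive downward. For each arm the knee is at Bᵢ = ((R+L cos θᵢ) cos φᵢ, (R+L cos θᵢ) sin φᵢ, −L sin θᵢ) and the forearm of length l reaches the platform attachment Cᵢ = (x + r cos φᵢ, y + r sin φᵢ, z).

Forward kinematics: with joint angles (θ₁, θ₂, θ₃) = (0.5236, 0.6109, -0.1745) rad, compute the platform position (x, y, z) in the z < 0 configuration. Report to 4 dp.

φ1=0.0°: virtual centre (0.2959, 0.0000, -0.0900), radius l
arm 2 at φ=120.0°: e+L cos θ2 = 0.2874;  centre 2 = (-0.1437, 0.2489, -0.1032)
arm 3 at φ=240.0°: e+L cos θ3 = 0.3173;  centre 3 = (-0.1586, -0.2748, 0.0313)
subtract pairs → two planes through P
linear system: -0.8792x+0.4979y = -0.0024−-0.0265z; -0.9090x+-0.5495y = 0.0060−0.2425z
det = 0.9357;  x = -0.0018+0.1135z,  y = -0.0079+0.2536z
into |P−centre ₁|² = l²: 1.0772z² + 0.1084z + -0.0632 = 0;  Δ = 0.2842;  z = -0.2978 or 0.1971 → z<0 root = -0.2978
x = -0.0356, y = -0.0834

(-0.0356, -0.0834, -0.2978)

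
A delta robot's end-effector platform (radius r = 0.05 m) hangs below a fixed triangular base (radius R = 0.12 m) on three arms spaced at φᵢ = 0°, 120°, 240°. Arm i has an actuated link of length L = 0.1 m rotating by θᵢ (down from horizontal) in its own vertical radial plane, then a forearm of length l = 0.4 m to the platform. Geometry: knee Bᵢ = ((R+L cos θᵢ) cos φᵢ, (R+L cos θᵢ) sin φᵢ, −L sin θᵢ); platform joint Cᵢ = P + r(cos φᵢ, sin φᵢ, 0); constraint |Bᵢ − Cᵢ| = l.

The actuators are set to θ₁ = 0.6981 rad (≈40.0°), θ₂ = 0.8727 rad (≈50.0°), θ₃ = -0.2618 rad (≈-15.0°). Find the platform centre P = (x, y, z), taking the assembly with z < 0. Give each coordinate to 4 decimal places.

O1 = (0.1466·cos0.0°, 0.1466·sin0.0°, -0.0643) = (0.1466, 0.0000, -0.0643)
arm 2 at φ=120.0°: e+L cos θ2 = 0.1343;  O2 = (-0.0671, 0.1163, -0.0766)
φ3=240.0°: virtual centre (-0.0833, -0.1443, 0.0259), radius l
|O₂|²−|O₁|² = -0.0017;  |O₃|²−|O₁|² = 0.0028
[-0.4275 0.2326 -0.0247]·P = -0.0017;  [-0.4598 -0.2885 0.1803]·P = 0.0028
Cramer: x(z) = -0.0007+0.1512z;  y(z) = -0.0086+0.3840z
into |P−O₁|² = l²: 1.1703z² + 0.0774z + -0.1341 = 0;  Δ = 0.6338;  z = -0.3732 or 0.3071 → z<0 root = -0.3732
x = -0.0571, y = -0.1519

(-0.0571, -0.1519, -0.3732)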